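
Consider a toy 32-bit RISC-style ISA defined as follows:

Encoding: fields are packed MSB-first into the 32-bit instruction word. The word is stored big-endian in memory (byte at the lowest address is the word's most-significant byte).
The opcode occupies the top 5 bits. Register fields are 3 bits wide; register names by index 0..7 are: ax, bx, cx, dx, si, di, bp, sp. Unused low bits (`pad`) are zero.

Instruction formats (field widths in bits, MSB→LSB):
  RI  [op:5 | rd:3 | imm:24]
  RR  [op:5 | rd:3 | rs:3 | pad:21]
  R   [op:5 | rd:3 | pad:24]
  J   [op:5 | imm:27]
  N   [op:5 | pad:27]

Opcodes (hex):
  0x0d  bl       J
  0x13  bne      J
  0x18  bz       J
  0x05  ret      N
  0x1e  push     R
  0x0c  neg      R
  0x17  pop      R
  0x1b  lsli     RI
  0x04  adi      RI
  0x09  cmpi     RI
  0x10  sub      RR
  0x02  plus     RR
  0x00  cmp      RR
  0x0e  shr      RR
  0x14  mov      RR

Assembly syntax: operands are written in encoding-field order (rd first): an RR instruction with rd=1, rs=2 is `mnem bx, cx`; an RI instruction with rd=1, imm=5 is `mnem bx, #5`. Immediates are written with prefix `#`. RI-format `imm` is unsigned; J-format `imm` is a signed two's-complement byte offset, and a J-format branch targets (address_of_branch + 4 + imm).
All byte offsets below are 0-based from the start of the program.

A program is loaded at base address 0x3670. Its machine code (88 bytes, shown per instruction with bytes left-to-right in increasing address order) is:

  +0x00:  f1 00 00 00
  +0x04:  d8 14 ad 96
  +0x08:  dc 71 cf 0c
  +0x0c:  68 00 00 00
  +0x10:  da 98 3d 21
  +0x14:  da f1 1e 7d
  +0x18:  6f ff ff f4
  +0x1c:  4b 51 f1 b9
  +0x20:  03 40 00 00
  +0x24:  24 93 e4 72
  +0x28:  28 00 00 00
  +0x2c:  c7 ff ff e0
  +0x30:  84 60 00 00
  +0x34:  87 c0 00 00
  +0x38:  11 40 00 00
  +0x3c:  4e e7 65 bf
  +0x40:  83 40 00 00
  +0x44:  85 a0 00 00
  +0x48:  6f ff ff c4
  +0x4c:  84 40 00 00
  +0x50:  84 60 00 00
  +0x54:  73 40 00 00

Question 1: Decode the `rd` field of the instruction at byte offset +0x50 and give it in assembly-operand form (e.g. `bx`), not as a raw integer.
si

[50] 84 60 00 00 → 0x84600000
  op=0x84600000>>27=0x10 ⇒ sub (RR)
  rd: (w>>24)&0x7=0x4 → si
  rs: (w>>21)&0x7=0x3 → dx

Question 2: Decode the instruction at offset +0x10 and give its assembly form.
[10] da 98 3d 21 → 0xda983d21
  op=0xda983d21>>27=0x1b ⇒ lsli (RI)
  rd@[26:24]=0x2 ⇒ cx
  imm@[23:0]=0x983d21 ⇒ #9977121

lsli cx, #9977121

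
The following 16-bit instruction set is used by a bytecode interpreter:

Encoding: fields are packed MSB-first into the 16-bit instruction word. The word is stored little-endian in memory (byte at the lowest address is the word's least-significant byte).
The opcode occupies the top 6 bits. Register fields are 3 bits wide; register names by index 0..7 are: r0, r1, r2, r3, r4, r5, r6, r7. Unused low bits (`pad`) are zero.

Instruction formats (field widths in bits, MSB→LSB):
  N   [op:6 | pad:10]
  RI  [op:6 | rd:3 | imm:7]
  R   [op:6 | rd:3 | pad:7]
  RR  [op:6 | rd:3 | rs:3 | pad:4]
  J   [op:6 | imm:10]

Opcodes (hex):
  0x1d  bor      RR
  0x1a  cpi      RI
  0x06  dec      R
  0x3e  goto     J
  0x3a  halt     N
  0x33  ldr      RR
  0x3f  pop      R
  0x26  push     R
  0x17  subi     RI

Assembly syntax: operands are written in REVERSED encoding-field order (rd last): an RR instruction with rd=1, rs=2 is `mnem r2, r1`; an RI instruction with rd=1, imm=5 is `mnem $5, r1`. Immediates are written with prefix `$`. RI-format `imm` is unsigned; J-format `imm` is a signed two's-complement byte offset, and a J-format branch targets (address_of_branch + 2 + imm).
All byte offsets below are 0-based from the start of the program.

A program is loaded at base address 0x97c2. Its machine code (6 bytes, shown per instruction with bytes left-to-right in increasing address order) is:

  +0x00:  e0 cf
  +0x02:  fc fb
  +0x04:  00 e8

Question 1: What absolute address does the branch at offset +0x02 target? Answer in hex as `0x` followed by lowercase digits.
[02] fc fb → 0xfbfc
  op=0xfbfc>>10=0x3e ⇒ goto (J)
  [9:0] imm=1020 (s10→-4) = $-4
  target = base 0x97c2 + off 0x02 + 2 + imm -4 = 0x97c2

0x97c2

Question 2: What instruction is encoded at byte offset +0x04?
halt

off 0x04: read 00 e8 as little → 0xe800
  top 6b → 0x3a → halt [N]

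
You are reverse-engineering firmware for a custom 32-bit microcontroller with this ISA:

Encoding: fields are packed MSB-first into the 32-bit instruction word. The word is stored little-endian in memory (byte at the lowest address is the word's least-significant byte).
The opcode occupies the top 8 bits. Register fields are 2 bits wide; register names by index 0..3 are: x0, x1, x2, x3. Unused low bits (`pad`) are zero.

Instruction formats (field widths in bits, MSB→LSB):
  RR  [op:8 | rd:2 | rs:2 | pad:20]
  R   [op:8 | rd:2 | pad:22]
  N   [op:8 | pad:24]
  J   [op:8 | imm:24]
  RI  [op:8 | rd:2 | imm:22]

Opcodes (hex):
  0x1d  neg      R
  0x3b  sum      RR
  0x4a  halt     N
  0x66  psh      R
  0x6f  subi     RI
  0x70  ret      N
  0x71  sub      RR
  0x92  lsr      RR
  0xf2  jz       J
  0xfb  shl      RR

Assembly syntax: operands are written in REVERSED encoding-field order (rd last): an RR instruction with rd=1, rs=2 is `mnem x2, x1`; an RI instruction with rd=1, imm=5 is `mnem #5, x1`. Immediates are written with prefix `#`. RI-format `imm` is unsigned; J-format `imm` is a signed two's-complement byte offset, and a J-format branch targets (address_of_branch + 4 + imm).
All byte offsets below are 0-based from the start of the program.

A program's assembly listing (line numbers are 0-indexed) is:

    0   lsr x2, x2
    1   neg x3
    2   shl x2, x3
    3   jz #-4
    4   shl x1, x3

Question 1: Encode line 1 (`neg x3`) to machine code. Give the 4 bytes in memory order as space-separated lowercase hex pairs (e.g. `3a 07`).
L1: neg op=0x1d:8|rd=3:2|pad=0:22 ⇒ 0x1dc00000 ⇒ little 00 00 c0 1d

00 00 c0 1d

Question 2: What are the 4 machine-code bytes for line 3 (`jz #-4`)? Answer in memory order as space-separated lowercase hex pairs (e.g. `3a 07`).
line 3 (jz): pack op=0xf2:8|imm=-4:24 = 0xf2fffffc; little→ fc ff ff f2

fc ff ff f2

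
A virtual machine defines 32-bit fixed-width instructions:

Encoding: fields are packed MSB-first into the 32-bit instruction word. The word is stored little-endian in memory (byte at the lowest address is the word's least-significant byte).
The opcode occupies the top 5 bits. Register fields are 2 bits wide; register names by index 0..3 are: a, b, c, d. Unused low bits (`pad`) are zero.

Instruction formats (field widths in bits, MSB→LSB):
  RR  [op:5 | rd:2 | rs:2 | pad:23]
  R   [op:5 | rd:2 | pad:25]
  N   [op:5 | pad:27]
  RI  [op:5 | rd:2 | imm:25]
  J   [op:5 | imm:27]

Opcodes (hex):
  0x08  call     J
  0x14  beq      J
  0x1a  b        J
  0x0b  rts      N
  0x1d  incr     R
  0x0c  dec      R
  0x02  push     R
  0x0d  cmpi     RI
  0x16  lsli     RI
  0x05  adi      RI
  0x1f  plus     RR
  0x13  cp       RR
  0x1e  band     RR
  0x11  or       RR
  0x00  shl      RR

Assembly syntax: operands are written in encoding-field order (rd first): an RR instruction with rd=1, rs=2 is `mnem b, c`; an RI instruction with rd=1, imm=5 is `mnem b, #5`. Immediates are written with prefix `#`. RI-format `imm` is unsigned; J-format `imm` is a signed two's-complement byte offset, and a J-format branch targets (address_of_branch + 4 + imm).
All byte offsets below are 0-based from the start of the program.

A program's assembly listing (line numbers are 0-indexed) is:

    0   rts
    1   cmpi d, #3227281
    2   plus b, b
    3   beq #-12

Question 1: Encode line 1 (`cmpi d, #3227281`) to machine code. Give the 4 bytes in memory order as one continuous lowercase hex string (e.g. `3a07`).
913e316e

1. cmpi fields op=0xd:5|rd=3:2|imm=3227281:25 → word 6e313e91h → 91 3e 31 6e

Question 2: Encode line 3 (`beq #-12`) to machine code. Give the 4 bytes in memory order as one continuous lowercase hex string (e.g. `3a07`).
line 3 (beq): pack op=0x14:5|imm=-12:27 = 0xa7fffff4; little→ f4 ff ff a7

f4ffffa7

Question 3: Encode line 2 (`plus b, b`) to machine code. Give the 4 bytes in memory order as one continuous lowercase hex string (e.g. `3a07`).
000080fa

L2: plus op=0x1f:5|rd=1:2|rs=1:2|pad=0:23 ⇒ 0xfa800000 ⇒ little 00 00 80 fa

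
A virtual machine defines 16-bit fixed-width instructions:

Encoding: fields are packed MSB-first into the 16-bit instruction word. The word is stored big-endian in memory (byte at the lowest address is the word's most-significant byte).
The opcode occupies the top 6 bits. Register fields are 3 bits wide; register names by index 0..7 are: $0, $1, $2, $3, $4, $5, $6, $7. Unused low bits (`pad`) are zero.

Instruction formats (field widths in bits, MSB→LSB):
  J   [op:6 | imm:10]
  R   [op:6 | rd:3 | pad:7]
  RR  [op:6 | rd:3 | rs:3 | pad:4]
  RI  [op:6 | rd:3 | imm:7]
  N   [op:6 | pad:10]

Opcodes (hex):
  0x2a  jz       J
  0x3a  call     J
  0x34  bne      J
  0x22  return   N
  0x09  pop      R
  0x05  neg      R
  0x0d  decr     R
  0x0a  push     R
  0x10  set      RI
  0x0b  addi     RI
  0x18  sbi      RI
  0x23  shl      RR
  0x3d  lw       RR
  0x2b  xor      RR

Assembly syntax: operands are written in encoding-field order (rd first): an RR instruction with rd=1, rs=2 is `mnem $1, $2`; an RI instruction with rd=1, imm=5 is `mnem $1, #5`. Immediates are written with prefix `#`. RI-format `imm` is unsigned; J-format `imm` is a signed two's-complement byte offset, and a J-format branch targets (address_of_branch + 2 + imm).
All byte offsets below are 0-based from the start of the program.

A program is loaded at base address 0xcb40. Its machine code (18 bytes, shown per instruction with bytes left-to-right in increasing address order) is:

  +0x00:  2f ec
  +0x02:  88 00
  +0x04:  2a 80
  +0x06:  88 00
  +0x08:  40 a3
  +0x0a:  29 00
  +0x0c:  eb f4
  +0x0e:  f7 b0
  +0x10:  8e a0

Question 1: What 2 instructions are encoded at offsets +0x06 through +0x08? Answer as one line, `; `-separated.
return; set $1, #35

off 0x06: read 88 00 as big → 0x8800
  opcode bits[15:10]=0x22: return/N
off 0x08: read 40 a3 as big → 0x40a3
  opcode bits[15:10]=0x10: set/RI
  rd@[9:7]=0x1 ⇒ $1
  imm@[6:0]=0x23 ⇒ #35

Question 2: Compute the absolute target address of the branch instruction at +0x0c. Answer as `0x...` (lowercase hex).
+0x0c: eb f4 ⇒ word 0xebf4 (big)
  top 6b → 0x3a → call [J]
  [9:0] imm=1012 (s10→-12) = #-12
  target = base 0xcb40 + off 0x0c + 2 + imm -12 = 0xcb42

0xcb42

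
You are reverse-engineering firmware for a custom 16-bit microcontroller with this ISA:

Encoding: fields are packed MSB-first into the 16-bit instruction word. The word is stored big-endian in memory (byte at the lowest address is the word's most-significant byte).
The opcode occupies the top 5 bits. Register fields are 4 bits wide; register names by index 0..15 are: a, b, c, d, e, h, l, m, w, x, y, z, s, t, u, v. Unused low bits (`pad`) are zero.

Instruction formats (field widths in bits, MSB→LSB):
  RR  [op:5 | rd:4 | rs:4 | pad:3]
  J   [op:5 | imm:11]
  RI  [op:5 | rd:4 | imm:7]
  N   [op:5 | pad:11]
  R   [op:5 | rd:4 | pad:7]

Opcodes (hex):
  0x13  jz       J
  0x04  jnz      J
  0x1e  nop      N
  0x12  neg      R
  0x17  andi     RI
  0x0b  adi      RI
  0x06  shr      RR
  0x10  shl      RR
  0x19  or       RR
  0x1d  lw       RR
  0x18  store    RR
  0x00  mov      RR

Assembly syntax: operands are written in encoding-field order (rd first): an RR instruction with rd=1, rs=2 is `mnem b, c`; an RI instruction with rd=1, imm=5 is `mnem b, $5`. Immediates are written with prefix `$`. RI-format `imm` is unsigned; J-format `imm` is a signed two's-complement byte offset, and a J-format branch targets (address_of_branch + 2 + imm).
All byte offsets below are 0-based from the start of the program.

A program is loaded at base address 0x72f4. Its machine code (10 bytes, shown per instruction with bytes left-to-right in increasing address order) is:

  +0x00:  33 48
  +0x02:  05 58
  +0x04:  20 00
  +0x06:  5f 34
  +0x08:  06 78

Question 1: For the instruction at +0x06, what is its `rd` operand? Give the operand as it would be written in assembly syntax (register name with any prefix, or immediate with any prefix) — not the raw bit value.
+0x06: 5f 34 ⇒ word 0x5f34 (big)
  top 5b → 0xb → adi [RI]
  rd@[10:7]=0xe ⇒ u
  imm@[6:0]=0x34 ⇒ $52

u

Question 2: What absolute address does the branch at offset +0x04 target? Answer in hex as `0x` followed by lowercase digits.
@+04  big-endian(20 00) = 0x2000
  opcode bits[15:11]=0x4: jnz/J
  imm: (w>>0)&0x7ff=0x0 → $0
  target = base 0x72f4 + off 0x04 + 2 + imm 0 = 0x72fa

0x72fa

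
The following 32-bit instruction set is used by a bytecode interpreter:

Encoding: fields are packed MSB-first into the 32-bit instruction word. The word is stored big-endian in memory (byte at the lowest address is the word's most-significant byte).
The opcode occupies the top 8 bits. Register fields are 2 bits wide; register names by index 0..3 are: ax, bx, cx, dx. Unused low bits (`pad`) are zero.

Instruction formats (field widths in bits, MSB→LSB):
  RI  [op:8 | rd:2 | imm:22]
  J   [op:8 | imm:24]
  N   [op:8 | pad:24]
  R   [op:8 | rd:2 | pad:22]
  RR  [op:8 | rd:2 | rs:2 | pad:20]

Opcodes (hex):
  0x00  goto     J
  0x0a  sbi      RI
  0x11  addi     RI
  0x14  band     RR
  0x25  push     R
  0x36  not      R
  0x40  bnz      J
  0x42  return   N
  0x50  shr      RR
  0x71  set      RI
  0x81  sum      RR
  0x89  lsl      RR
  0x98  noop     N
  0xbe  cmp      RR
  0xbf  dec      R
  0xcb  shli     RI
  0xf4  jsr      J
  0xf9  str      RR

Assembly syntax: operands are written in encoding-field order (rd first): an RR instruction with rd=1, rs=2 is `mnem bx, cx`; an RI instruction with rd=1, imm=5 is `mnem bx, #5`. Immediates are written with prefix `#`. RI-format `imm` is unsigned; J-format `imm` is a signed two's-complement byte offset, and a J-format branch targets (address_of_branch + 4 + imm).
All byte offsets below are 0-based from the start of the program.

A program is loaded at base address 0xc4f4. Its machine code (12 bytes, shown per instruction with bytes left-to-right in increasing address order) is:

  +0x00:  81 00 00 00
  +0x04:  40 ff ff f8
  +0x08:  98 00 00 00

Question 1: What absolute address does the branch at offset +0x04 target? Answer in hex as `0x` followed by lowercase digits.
+0x04: 40 ff ff f8 ⇒ word 0x40fffff8 (big)
  op=0x40fffff8>>24=0x40 ⇒ bnz (J)
  imm@[23:0]=0xfffff8 (s24→-8) ⇒ #-8
  target = base 0xc4f4 + off 0x04 + 4 + imm -8 = 0xc4f4

0xc4f4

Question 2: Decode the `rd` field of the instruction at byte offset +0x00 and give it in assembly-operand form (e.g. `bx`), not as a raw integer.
ax

[00] 81 00 00 00 → 0x81000000
  opcode bits[31:24]=0x81: sum/RR
  rd: (w>>22)&0x3=0x0 → ax
  rs: (w>>20)&0x3=0x0 → ax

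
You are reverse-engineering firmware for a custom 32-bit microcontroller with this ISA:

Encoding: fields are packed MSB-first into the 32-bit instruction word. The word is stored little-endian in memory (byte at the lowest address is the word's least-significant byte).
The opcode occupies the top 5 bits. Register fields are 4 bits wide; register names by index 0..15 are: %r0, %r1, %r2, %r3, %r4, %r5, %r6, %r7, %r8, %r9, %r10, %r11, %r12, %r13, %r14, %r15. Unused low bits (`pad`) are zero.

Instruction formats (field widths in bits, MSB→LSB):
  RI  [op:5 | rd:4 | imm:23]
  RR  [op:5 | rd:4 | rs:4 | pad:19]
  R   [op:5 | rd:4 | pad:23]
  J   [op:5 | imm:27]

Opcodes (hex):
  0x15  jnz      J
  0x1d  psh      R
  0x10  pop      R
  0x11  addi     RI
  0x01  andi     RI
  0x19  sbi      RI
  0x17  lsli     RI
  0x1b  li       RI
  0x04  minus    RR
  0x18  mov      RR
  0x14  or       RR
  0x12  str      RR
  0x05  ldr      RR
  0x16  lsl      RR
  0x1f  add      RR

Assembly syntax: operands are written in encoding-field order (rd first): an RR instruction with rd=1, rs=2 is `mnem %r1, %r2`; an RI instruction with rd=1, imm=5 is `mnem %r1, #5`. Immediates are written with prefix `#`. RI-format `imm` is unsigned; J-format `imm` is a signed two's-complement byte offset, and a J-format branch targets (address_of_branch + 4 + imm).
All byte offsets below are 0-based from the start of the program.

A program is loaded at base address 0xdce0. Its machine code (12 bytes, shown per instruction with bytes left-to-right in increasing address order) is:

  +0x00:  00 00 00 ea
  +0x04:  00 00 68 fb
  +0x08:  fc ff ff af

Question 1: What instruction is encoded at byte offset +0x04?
@+04  little-endian(00 00 68 fb) = 0xfb680000
  op=0xfb680000>>27=0x1f ⇒ add (RR)
  rd: (w>>23)&0xf=0x6 → %r6
  rs: (w>>19)&0xf=0xd → %r13

add %r6, %r13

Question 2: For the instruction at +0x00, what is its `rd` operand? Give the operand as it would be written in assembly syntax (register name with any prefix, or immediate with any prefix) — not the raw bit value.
@+00  little-endian(00 00 00 ea) = 0xea000000
  top 5b → 0x1d → psh [R]
  [26:23] rd=4 = %r4

%r4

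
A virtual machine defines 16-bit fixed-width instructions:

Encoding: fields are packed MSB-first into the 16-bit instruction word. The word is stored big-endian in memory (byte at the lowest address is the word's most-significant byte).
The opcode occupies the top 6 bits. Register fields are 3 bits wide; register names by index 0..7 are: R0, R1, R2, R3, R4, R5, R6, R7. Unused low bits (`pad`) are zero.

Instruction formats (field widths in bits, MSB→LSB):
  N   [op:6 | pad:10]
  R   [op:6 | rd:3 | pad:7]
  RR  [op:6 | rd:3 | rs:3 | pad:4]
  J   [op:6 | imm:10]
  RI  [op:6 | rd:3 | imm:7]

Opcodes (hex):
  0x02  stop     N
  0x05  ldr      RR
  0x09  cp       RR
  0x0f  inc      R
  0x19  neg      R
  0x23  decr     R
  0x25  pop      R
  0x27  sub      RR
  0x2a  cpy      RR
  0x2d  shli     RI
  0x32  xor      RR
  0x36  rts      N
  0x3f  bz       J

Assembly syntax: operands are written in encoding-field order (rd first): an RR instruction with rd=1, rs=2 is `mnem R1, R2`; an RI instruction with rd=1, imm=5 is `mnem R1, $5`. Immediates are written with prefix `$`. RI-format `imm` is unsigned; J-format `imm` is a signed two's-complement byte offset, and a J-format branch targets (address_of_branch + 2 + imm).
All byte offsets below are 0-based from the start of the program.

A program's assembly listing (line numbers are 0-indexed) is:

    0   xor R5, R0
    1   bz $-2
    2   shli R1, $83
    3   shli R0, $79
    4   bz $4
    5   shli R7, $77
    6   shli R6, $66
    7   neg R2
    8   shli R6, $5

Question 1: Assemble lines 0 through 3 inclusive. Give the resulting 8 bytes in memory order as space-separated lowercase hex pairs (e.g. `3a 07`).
L0: xor op=0x32:6|rd=5:3|rs=0:3|pad=0:4 ⇒ 0xca80 ⇒ big ca 80
L1: bz op=0x3f:6|imm=-2:10 ⇒ 0xfffe ⇒ big ff fe
L2: shli op=0x2d:6|rd=1:3|imm=83:7 ⇒ 0xb4d3 ⇒ big b4 d3
L3: shli op=0x2d:6|rd=0:3|imm=79:7 ⇒ 0xb44f ⇒ big b4 4f

ca 80 ff fe b4 d3 b4 4f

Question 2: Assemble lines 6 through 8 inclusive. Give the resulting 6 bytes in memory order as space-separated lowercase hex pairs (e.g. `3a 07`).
line 6 (shli): pack op=0x2d:6|rd=6:3|imm=66:7 = 0xb742; big→ b7 42
line 7 (neg): pack op=0x19:6|rd=2:3|pad=0:7 = 0x6500; big→ 65 00
line 8 (shli): pack op=0x2d:6|rd=6:3|imm=5:7 = 0xb705; big→ b7 05

b7 42 65 00 b7 05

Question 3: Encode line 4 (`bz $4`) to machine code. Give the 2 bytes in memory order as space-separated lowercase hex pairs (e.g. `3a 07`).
fc 04

line 4 (bz): pack op=0x3f:6|imm=4:10 = 0xfc04; big→ fc 04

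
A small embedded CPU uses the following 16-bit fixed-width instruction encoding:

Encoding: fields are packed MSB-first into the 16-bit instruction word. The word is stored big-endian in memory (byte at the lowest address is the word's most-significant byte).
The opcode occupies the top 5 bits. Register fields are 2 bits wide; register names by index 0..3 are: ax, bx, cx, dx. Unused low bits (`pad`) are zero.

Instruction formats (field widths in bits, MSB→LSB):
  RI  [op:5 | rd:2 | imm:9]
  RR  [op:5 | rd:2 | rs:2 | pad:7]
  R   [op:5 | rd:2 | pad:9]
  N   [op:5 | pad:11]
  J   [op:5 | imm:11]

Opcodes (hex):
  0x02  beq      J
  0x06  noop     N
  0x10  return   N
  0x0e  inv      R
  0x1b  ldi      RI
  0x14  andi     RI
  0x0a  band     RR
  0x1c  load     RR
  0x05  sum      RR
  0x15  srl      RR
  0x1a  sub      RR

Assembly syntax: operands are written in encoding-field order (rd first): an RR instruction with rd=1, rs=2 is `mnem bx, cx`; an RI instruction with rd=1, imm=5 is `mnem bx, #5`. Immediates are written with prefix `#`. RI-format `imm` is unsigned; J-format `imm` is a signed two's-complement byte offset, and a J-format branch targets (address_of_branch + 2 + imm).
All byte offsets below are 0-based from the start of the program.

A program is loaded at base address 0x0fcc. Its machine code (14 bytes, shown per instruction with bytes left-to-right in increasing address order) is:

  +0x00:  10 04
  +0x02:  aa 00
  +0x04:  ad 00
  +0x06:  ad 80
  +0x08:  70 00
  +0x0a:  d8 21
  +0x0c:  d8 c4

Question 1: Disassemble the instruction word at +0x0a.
@+0a  big-endian(d8 21) = 0xd821
  op=0xd821>>11=0x1b ⇒ ldi (RI)
  rd@[10:9]=0x0 ⇒ ax
  imm@[8:0]=0x21 ⇒ #33

ldi ax, #33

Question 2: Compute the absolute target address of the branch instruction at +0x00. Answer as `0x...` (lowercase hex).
0x0fd2

+0x00: 10 04 ⇒ word 0x1004 (big)
  op=0x1004>>11=0x2 ⇒ beq (J)
  imm@[10:0]=0x4 ⇒ #4
  target = base 0x0fcc + off 0x00 + 2 + imm 4 = 0x0fd2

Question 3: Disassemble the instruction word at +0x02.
srl bx, ax

@+02  big-endian(aa 00) = 0xaa00
  opcode bits[15:11]=0x15: srl/RR
  [10:9] rd=1 = bx
  [8:7] rs=0 = ax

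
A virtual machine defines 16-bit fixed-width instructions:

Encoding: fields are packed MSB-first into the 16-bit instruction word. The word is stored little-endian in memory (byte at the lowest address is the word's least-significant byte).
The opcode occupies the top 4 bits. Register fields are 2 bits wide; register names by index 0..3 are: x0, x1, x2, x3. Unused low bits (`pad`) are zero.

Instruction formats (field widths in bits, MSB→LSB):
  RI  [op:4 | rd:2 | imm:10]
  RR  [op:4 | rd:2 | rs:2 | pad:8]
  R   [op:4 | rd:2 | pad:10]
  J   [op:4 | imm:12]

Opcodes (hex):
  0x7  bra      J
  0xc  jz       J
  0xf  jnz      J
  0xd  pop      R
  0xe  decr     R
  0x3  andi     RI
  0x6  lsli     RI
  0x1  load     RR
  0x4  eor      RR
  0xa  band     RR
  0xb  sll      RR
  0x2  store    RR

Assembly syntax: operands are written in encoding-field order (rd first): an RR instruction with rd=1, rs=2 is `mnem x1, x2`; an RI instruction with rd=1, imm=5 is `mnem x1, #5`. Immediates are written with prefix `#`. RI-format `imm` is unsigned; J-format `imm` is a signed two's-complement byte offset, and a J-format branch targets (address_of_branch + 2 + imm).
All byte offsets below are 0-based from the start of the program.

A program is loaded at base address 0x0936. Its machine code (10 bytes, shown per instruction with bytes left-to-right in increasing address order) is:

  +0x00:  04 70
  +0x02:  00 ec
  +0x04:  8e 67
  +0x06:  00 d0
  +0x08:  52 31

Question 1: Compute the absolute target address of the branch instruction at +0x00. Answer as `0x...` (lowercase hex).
off 0x00: read 04 70 as little → 0x7004
  op=0x7004>>12=0x7 ⇒ bra (J)
  [11:0] imm=4 = #4
  target = base 0x0936 + off 0x00 + 2 + imm 4 = 0x093c

0x093c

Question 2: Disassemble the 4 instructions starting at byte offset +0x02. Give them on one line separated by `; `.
decr x3; lsli x1, #910; pop x0; andi x0, #338

+0x02: 00 ec ⇒ word 0xec00 (little)
  opcode bits[15:12]=0xe: decr/R
  rd@[11:10]=0x3 ⇒ x3
+0x04: 8e 67 ⇒ word 0x678e (little)
  opcode bits[15:12]=0x6: lsli/RI
  rd@[11:10]=0x1 ⇒ x1
  imm@[9:0]=0x38e ⇒ #910
+0x06: 00 d0 ⇒ word 0xd000 (little)
  opcode bits[15:12]=0xd: pop/R
  rd@[11:10]=0x0 ⇒ x0
+0x08: 52 31 ⇒ word 0x3152 (little)
  opcode bits[15:12]=0x3: andi/RI
  rd@[11:10]=0x0 ⇒ x0
  imm@[9:0]=0x152 ⇒ #338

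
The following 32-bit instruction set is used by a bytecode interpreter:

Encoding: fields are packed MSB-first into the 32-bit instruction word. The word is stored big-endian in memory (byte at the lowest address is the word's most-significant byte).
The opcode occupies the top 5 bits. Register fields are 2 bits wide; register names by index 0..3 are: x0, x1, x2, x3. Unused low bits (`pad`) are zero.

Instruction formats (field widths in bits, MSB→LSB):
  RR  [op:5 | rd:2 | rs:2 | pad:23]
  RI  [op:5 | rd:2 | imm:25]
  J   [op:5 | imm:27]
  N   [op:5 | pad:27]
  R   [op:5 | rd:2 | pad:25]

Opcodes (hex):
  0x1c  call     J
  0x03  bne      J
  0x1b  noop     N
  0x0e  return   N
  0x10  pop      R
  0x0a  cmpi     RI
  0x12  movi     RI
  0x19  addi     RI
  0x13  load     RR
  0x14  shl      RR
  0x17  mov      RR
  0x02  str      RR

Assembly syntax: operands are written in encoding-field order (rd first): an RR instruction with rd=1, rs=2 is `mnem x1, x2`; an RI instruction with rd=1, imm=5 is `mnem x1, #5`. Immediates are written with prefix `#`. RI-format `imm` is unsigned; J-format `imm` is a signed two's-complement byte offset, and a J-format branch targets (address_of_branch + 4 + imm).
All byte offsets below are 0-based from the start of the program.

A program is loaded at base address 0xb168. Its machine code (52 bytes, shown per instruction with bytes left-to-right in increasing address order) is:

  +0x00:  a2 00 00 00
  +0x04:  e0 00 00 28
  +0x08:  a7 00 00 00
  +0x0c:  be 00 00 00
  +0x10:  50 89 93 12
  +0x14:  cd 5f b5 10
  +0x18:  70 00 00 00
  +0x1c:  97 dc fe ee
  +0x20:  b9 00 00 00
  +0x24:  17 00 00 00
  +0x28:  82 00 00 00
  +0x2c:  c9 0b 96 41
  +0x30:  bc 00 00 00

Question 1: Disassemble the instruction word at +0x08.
[08] a7 00 00 00 → 0xa7000000
  top 5b → 0x14 → shl [RR]
  rd: (w>>25)&0x3=0x3 → x3
  rs: (w>>23)&0x3=0x2 → x2

shl x3, x2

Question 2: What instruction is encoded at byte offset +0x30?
mov x2, x0

+0x30: bc 00 00 00 ⇒ word 0xbc000000 (big)
  op=0xbc000000>>27=0x17 ⇒ mov (RR)
  rd@[26:25]=0x2 ⇒ x2
  rs@[24:23]=0x0 ⇒ x0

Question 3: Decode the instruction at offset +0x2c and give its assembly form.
off 0x2c: read c9 0b 96 41 as big → 0xc90b9641
  op=0xc90b9641>>27=0x19 ⇒ addi (RI)
  rd@[26:25]=0x0 ⇒ x0
  imm@[24:0]=0x10b9641 ⇒ #17536577

addi x0, #17536577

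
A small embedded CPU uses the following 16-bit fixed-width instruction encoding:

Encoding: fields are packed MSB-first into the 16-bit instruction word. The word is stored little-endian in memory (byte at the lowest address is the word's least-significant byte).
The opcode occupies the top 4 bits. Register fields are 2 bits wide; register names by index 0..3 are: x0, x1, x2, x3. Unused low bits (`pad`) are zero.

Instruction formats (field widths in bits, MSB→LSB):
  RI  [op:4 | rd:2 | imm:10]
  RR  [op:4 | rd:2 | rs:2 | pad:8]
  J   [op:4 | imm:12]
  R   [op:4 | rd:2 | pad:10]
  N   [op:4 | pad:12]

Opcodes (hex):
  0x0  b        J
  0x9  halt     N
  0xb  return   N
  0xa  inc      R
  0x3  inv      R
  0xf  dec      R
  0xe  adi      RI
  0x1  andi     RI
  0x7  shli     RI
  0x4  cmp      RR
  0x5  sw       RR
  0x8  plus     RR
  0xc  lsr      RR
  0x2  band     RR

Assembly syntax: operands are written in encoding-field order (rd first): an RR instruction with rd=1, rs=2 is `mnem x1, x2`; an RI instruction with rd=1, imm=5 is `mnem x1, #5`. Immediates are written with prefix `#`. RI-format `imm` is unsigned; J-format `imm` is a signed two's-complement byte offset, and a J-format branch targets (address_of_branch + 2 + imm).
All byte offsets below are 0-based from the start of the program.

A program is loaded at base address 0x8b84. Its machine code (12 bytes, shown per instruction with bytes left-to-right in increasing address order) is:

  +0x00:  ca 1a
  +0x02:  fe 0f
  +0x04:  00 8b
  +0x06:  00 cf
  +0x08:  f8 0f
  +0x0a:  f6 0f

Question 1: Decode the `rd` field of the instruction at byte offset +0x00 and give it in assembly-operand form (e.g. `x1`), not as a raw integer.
x2

@+00  little-endian(ca 1a) = 0x1aca
  opcode bits[15:12]=0x1: andi/RI
  rd@[11:10]=0x2 ⇒ x2
  imm@[9:0]=0x2ca ⇒ #714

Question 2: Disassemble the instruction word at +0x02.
+0x02: fe 0f ⇒ word 0x0ffe (little)
  opcode bits[15:12]=0x0: b/J
  imm: (w>>0)&0xfff=0xffe (s12→-2) → #-2

b #-2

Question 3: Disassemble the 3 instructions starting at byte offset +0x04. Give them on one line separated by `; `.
off 0x04: read 00 8b as little → 0x8b00
  op=0x8b00>>12=0x8 ⇒ plus (RR)
  [11:10] rd=2 = x2
  [9:8] rs=3 = x3
off 0x06: read 00 cf as little → 0xcf00
  op=0xcf00>>12=0xc ⇒ lsr (RR)
  [11:10] rd=3 = x3
  [9:8] rs=3 = x3
off 0x08: read f8 0f as little → 0x0ff8
  op=0x0ff8>>12=0x0 ⇒ b (J)
  [11:0] imm=4088 (s12→-8) = #-8

plus x2, x3; lsr x3, x3; b #-8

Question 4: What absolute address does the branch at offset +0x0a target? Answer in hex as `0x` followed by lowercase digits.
+0x0a: f6 0f ⇒ word 0x0ff6 (little)
  opcode bits[15:12]=0x0: b/J
  [11:0] imm=4086 (s12→-10) = #-10
  target = base 0x8b84 + off 0x0a + 2 + imm -10 = 0x8b86

0x8b86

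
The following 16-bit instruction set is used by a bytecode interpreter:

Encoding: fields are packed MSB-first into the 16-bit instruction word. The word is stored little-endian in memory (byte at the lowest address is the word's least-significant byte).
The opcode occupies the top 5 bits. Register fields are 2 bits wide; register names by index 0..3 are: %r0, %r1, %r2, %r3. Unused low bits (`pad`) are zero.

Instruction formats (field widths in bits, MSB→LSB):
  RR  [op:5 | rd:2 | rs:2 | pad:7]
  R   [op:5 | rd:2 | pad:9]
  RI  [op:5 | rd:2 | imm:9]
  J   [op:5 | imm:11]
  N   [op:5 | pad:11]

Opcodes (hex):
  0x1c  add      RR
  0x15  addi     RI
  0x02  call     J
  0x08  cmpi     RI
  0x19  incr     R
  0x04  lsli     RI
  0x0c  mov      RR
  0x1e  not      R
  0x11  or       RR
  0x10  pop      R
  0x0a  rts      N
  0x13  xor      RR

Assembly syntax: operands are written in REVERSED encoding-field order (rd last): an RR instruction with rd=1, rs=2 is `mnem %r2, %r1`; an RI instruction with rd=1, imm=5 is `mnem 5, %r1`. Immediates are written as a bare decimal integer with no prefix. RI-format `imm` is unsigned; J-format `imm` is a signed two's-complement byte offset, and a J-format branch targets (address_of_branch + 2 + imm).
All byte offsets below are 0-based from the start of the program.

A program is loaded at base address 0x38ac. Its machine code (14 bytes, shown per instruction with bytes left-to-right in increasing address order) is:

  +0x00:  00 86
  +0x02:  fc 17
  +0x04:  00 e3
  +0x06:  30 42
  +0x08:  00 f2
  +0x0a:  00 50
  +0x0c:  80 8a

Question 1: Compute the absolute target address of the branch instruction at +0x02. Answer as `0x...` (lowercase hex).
+0x02: fc 17 ⇒ word 0x17fc (little)
  op=0x17fc>>11=0x2 ⇒ call (J)
  imm@[10:0]=0x7fc (s11→-4) ⇒ -4
  target = base 0x38ac + off 0x02 + 2 + imm -4 = 0x38ac

0x38ac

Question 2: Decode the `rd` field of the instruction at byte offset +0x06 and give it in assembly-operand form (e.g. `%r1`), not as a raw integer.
off 0x06: read 30 42 as little → 0x4230
  op=0x4230>>11=0x8 ⇒ cmpi (RI)
  rd: (w>>9)&0x3=0x1 → %r1
  imm: (w>>0)&0x1ff=0x30 → 48

%r1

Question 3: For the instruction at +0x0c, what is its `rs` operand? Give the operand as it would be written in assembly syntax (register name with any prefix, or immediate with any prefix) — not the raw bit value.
@+0c  little-endian(80 8a) = 0x8a80
  op=0x8a80>>11=0x11 ⇒ or (RR)
  rd@[10:9]=0x1 ⇒ %r1
  rs@[8:7]=0x1 ⇒ %r1

%r1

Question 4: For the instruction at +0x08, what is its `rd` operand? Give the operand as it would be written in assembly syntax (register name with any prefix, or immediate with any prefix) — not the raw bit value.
+0x08: 00 f2 ⇒ word 0xf200 (little)
  opcode bits[15:11]=0x1e: not/R
  rd@[10:9]=0x1 ⇒ %r1

%r1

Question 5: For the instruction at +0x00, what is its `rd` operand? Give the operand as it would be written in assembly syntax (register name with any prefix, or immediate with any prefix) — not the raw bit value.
off 0x00: read 00 86 as little → 0x8600
  opcode bits[15:11]=0x10: pop/R
  [10:9] rd=3 = %r3

%r3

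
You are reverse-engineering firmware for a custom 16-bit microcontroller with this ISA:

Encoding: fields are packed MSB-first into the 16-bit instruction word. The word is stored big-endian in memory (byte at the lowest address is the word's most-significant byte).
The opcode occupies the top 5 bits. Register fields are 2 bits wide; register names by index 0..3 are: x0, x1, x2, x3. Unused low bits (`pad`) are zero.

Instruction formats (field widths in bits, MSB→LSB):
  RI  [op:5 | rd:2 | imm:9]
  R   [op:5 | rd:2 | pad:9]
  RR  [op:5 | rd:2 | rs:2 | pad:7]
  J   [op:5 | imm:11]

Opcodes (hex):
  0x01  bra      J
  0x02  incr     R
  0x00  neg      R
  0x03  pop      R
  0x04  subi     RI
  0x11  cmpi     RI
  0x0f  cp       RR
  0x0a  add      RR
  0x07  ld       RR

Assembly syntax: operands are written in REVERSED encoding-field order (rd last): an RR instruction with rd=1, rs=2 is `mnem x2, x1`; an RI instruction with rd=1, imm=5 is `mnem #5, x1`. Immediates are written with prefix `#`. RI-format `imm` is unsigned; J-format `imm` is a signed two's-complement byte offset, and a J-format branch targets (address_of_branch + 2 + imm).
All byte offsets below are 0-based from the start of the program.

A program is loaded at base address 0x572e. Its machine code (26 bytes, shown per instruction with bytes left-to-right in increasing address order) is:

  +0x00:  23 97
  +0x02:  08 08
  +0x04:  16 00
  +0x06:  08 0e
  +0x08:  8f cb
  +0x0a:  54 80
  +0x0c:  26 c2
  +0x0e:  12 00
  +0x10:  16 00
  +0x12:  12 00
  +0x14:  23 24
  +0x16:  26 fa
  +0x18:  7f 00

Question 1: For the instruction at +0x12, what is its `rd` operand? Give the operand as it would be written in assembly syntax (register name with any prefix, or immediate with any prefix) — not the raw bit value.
off 0x12: read 12 00 as big → 0x1200
  opcode bits[15:11]=0x2: incr/R
  [10:9] rd=1 = x1

x1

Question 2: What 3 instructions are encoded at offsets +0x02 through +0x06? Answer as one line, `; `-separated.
+0x02: 08 08 ⇒ word 0x0808 (big)
  top 5b → 0x1 → bra [J]
  imm@[10:0]=0x8 ⇒ #8
+0x04: 16 00 ⇒ word 0x1600 (big)
  top 5b → 0x2 → incr [R]
  rd@[10:9]=0x3 ⇒ x3
+0x06: 08 0e ⇒ word 0x080e (big)
  top 5b → 0x1 → bra [J]
  imm@[10:0]=0xe ⇒ #14

bra #8; incr x3; bra #14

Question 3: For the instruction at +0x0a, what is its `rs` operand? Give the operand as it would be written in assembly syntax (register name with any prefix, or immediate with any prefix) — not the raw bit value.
x1

off 0x0a: read 54 80 as big → 0x5480
  top 5b → 0xa → add [RR]
  rd@[10:9]=0x2 ⇒ x2
  rs@[8:7]=0x1 ⇒ x1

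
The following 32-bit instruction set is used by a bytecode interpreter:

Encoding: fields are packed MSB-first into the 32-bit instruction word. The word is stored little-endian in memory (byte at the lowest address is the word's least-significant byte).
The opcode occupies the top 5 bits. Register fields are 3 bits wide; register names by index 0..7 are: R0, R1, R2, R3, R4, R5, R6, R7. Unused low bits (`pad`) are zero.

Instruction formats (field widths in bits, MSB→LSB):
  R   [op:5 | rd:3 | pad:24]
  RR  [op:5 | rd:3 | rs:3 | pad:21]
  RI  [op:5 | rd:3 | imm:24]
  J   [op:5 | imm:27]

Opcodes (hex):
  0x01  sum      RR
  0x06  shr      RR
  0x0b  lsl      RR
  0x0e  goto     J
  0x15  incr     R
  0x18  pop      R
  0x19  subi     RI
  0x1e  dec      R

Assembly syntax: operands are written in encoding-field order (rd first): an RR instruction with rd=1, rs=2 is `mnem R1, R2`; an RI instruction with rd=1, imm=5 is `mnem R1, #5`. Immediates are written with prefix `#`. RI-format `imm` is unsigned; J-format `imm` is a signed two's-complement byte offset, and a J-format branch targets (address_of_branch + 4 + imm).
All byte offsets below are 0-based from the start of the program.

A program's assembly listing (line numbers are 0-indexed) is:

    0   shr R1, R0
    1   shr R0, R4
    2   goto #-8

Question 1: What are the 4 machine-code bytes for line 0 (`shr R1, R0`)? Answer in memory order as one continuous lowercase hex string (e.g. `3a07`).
00000031

L0: shr op=0x6:5|rd=1:3|rs=0:3|pad=0:21 ⇒ 0x31000000 ⇒ little 00 00 00 31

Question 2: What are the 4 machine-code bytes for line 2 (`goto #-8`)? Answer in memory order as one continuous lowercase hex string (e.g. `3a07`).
2. goto fields op=0xe:5|imm=-8:27 → word 77fffff8h → f8 ff ff 77

f8ffff77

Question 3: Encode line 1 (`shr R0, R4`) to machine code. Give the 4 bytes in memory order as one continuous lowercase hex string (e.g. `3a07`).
00008030

1. shr fields op=0x6:5|rd=0:3|rs=4:3|pad=0:21 → word 30800000h → 00 00 80 30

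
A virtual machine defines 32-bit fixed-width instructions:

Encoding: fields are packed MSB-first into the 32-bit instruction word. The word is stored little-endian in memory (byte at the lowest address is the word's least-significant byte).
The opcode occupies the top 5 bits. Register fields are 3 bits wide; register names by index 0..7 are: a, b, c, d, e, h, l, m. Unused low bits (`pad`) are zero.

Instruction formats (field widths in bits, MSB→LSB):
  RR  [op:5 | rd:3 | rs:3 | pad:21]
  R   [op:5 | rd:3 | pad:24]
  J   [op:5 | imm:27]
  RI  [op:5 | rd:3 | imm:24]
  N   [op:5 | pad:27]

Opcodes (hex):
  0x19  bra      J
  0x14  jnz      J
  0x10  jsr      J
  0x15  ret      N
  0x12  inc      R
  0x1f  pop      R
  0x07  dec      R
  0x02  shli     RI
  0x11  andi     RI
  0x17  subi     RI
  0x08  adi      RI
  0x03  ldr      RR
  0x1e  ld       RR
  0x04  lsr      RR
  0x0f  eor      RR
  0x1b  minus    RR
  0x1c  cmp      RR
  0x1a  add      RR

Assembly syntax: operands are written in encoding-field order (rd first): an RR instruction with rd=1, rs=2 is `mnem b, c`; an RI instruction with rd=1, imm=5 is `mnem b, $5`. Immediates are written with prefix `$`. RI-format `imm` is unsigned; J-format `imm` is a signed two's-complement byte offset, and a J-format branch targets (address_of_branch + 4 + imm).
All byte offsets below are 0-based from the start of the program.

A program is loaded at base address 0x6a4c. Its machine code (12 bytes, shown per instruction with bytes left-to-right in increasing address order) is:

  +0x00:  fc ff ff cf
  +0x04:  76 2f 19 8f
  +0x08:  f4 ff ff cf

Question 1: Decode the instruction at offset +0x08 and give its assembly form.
bra $-12

@+08  little-endian(f4 ff ff cf) = 0xcffffff4
  top 5b → 0x19 → bra [J]
  [26:0] imm=134217716 (s27→-12) = $-12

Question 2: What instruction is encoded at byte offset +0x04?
@+04  little-endian(76 2f 19 8f) = 0x8f192f76
  op=0x8f192f76>>27=0x11 ⇒ andi (RI)
  rd: (w>>24)&0x7=0x7 → m
  imm: (w>>0)&0xffffff=0x192f76 → $1650550

andi m, $1650550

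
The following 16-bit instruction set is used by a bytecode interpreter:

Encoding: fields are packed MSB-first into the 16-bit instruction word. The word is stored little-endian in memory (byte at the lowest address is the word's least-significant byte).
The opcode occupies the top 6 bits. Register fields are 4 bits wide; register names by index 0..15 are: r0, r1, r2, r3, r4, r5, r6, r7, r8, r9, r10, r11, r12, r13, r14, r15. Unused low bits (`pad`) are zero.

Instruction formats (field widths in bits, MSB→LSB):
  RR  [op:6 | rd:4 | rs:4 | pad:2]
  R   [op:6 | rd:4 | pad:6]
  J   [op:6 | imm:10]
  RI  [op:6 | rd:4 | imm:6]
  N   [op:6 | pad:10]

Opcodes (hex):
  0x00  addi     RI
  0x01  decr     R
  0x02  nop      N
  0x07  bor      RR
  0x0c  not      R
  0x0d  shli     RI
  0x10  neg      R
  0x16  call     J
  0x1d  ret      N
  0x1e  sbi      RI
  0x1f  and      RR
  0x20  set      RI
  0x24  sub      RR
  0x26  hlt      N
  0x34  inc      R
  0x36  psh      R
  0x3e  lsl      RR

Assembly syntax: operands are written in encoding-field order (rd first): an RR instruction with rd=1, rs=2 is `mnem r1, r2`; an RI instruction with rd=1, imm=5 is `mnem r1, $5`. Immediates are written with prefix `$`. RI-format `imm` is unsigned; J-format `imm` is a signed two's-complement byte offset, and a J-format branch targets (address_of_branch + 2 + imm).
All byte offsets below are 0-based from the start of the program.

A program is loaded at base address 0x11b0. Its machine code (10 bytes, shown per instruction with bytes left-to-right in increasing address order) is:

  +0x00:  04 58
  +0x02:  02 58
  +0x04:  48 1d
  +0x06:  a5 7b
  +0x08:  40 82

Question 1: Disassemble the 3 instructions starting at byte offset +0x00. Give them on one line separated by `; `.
call $4; call $2; bor r5, r2

@+00  little-endian(04 58) = 0x5804
  opcode bits[15:10]=0x16: call/J
  imm@[9:0]=0x4 ⇒ $4
@+02  little-endian(02 58) = 0x5802
  opcode bits[15:10]=0x16: call/J
  imm@[9:0]=0x2 ⇒ $2
@+04  little-endian(48 1d) = 0x1d48
  opcode bits[15:10]=0x7: bor/RR
  rd@[9:6]=0x5 ⇒ r5
  rs@[5:2]=0x2 ⇒ r2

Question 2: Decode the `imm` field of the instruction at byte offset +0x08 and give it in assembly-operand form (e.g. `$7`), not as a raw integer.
[08] 40 82 → 0x8240
  top 6b → 0x20 → set [RI]
  rd: (w>>6)&0xf=0x9 → r9
  imm: (w>>0)&0x3f=0x0 → $0

$0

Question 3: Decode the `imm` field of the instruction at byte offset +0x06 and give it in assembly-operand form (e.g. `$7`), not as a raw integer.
[06] a5 7b → 0x7ba5
  top 6b → 0x1e → sbi [RI]
  rd@[9:6]=0xe ⇒ r14
  imm@[5:0]=0x25 ⇒ $37

$37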